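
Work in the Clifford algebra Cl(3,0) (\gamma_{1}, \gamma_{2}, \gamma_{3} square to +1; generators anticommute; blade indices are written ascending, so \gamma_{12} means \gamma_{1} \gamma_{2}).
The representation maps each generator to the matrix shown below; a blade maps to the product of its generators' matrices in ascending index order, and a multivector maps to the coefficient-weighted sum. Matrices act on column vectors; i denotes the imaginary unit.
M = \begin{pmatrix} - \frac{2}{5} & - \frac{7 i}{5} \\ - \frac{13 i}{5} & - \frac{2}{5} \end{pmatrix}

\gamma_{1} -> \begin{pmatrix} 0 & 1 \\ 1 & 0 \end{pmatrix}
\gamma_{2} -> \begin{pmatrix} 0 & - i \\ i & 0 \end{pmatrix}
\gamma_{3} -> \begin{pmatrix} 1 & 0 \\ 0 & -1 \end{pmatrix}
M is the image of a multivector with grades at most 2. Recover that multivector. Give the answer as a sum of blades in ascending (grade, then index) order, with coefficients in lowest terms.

Method: 1, rho(\gamma_{1}), rho(\gamma_{2}), rho(\gamma_{3}) form a trace-orthogonal basis of the 2x2 complex matrices (tr(X Y) = 2 if X = Y, else 0), so M = m0*1 + m1*rho(\gamma_{1}) + m2*rho(\gamma_{2}) + m3*rho(\gamma_{3}) with m0 = tr(M)/2 = - \frac{2}{5}, m1 = tr(M rho(\gamma_{1}))/2 = - 2 i, m2 = tr(M rho(\gamma_{2}))/2 = - \frac{3}{5}, m3 = tr(M rho(\gamma_{3}))/2 = 0.
Multiplying table entries, the bivector images are rho(\gamma_{12}) = i*rho(\gamma_{3}), rho(\gamma_{13}) = -i*rho(\gamma_{2}), rho(\gamma_{23}) = i*rho(\gamma_{1}); with real blade coefficients the real parts of m0..m3 are the coefficients of 1, \gamma_{1}, \gamma_{2}, \gamma_{3} and the imaginary parts give the bivectors (\gamma_{23}: Im m1, \gamma_{13}: -Im m2, \gamma_{12}: Im m3).
Answer: -\frac{2}{5} - \frac{3}{5} \gamma_{2} - 2 \gamma_{23}


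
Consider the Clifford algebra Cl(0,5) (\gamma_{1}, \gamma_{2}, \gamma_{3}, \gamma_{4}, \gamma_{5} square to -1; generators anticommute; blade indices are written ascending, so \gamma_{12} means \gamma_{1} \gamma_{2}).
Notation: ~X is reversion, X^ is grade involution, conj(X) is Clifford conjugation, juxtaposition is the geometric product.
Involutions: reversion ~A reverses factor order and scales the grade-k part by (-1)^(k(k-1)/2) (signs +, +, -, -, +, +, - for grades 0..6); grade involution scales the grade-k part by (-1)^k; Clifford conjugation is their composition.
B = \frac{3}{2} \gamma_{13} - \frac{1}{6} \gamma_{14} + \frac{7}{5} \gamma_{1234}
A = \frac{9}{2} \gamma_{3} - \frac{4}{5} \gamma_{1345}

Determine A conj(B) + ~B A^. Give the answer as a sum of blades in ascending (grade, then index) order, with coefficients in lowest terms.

first term: -\frac{27}{4} \gamma_{1} - \frac{28}{25} \gamma_{25} - \frac{2}{15} \gamma_{35} - \frac{6}{5} \gamma_{45} - \frac{63}{10} \gamma_{124} - \frac{3}{4} \gamma_{134}
second term: -\frac{27}{4} \gamma_{1} + \frac{28}{25} \gamma_{25} - \frac{2}{15} \gamma_{35} - \frac{6}{5} \gamma_{45} - \frac{63}{10} \gamma_{124} + \frac{3}{4} \gamma_{134}
Answer: -\frac{27}{2} \gamma_{1} - \frac{4}{15} \gamma_{35} - \frac{12}{5} \gamma_{45} - \frac{63}{5} \gamma_{124}


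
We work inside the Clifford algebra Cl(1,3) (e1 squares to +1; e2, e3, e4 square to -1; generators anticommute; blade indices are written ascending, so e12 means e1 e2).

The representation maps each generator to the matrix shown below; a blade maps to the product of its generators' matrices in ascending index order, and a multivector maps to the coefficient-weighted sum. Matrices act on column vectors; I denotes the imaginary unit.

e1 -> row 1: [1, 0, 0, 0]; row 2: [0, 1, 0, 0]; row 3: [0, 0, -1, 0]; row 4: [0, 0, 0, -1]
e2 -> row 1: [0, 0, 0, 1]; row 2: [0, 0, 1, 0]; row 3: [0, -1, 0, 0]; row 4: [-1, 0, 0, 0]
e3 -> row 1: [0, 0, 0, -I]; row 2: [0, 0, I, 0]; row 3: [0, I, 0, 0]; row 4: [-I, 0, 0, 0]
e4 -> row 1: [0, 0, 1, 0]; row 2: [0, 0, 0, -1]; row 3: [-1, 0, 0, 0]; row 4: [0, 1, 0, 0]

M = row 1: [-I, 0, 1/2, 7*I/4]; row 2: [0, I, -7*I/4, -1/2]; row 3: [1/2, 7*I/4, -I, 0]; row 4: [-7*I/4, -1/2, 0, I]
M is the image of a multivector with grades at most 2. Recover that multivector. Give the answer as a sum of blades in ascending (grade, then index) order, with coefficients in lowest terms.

Method: the blade images are trace-orthogonal — tr(rho(e_A) rho(e_B)^-1) = 4 if A = B and 0 otherwise — and rho(e_A)^-1 = (e_A)^2 * rho(e_A) with (e_A)^2 = +1 or -1, so the coefficient of e_A in the preimage is (e_A)^2 * tr(M rho(e_A))/4.
Nonzero projections over blades of grade <= 2: e13: (e13)^2 = +1, tr(M rho(e13)) = -7, coefficient -7/4; e14: (e14)^2 = +1, tr(M rho(e14)) = 2, coefficient 1/2; e23: (e23)^2 = -1, tr(M rho(e23)) = -4, coefficient 1. Every other blade of grade <= 2 projects to 0.
Answer: -7/4*e13 + 1/2*e14 + e23


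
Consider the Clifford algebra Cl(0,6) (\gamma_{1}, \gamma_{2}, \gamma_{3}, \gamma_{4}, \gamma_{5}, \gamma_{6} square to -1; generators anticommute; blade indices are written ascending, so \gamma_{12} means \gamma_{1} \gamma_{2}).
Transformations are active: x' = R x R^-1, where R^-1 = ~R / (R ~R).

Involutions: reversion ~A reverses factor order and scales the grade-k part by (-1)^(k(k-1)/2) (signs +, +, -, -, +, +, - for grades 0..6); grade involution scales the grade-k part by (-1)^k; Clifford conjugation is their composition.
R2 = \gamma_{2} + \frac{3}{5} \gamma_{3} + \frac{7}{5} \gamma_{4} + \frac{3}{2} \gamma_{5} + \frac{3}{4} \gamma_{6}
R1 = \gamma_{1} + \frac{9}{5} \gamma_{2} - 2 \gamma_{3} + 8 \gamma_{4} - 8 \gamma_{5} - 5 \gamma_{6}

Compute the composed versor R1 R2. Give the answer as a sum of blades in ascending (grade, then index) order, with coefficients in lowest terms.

Distribute over the terms of R2 (each basis-blade product reordered to ascending indices, repeated generators contracted through their squares):
R1 (\gamma_{2}) = -\frac{9}{5} + \gamma_{12} + 2 \gamma_{23} - 8 \gamma_{24} + 8 \gamma_{25} + 5 \gamma_{26}
R1 (\frac{3}{5} \gamma_{3}) = \frac{6}{5} + \frac{3}{5} \gamma_{13} + \frac{27}{25} \gamma_{23} - \frac{24}{5} \gamma_{34} + \frac{24}{5} \gamma_{35} + 3 \gamma_{36}
R1 (\frac{7}{5} \gamma_{4}) = -\frac{56}{5} + \frac{7}{5} \gamma_{14} + \frac{63}{25} \gamma_{24} - \frac{14}{5} \gamma_{34} + \frac{56}{5} \gamma_{45} + 7 \gamma_{46}
R1 (\frac{3}{2} \gamma_{5}) = 12 + \frac{3}{2} \gamma_{15} + \frac{27}{10} \gamma_{25} - 3 \gamma_{35} + 12 \gamma_{45} + \frac{15}{2} \gamma_{56}
R1 (\frac{3}{4} \gamma_{6}) = \frac{15}{4} + \frac{3}{4} \gamma_{16} + \frac{27}{20} \gamma_{26} - \frac{3}{2} \gamma_{36} + 6 \gamma_{46} - 6 \gamma_{56}
Summing the partial products and collecting blades:
Answer: \frac{79}{20} + \gamma_{12} + \frac{3}{5} \gamma_{13} + \frac{7}{5} \gamma_{14} + \frac{3}{2} \gamma_{15} + \frac{3}{4} \gamma_{16} + \frac{77}{25} \gamma_{23} - \frac{137}{25} \gamma_{24} + \frac{107}{10} \gamma_{25} + \frac{127}{20} \gamma_{26} - \frac{38}{5} \gamma_{34} + \frac{9}{5} \gamma_{35} + \frac{3}{2} \gamma_{36} + \frac{116}{5} \gamma_{45} + 13 \gamma_{46} + \frac{3}{2} \gamma_{56}


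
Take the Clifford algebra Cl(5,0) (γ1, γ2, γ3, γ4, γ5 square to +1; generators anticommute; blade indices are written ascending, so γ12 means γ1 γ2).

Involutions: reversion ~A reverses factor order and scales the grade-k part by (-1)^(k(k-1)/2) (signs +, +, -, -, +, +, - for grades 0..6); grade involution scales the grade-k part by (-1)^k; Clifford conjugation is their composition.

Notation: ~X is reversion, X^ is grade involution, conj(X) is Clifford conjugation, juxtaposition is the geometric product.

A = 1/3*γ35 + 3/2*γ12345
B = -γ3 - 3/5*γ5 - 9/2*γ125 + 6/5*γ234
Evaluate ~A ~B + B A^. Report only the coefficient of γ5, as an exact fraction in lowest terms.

first term: 1/5*γ3 - 1/3*γ5 - 9/5*γ15 - 27/4*γ34 - 3/2*γ123 + 2/5*γ245 - 9/10*γ1234 - 3/2*γ1245
second term: 1/5*γ3 - 1/3*γ5 - 9/5*γ15 - 27/4*γ34 + 3/2*γ123 - 2/5*γ245 + 9/10*γ1234 + 3/2*γ1245
Answer: -2/3


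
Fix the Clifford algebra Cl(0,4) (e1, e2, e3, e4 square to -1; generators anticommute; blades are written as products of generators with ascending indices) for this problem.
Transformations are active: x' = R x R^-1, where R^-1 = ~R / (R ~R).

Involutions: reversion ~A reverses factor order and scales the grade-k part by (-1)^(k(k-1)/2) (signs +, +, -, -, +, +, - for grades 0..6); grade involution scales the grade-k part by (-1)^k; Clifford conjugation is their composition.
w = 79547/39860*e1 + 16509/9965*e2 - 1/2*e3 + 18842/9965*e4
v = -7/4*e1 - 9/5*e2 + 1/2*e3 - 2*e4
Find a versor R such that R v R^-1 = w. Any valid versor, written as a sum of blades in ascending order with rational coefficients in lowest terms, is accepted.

Take R = v + w = 2448/9965*e1 - 1428/9965*e2 - 1088/9965*e4. Because q(v) = q(w) = -4221/400, conjugation by R sends v exactly to w.
Answer: 2448/9965*e1 - 1428/9965*e2 - 1088/9965*e4


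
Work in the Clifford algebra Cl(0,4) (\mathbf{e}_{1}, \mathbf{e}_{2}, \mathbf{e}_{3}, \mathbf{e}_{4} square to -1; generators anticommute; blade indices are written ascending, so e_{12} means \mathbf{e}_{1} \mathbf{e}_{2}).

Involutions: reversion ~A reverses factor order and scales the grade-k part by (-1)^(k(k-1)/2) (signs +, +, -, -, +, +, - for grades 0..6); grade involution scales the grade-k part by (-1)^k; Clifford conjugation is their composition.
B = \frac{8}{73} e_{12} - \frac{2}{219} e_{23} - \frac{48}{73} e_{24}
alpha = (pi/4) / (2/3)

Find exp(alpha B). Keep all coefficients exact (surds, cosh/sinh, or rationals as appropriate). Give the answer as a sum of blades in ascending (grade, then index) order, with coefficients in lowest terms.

B^2 term by term: the squares give (\frac{8}{73})^2*(e_{12})^2 + (-\frac{2}{219})^2*(e_{23})^2 + (-\frac{48}{73})^2*(e_{24})^2 = \frac{64}{5329}*(-1) + \frac{4}{47961}*(-1) + \frac{2304}{5329}*(-1) = -\frac{4}{9} (each basis 2-blade squares to minus the product of its generators' squares); cross terms between blades sharing an index anticommute and cancel. So B^2 = -\frac{4}{9}.
B^2 = -\frac{4}{9} — the series telescopes trigonometrically here: l = \frac{2}{3}, alpha*l = \frac{\pi}{4}, so exp(alpha B) = cos(\frac{\pi}{4}) + (sin(\frac{\pi}{4})/(\frac{2}{3}))*B = \frac{\sqrt{2}}{2} + (\frac{3 \sqrt{2}}{4})*B.
Answer: \frac{\sqrt{2}}{2} + \frac{6 \sqrt{2}}{73} e_{12} - \frac{\sqrt{2}}{146} e_{23} - \frac{36 \sqrt{2}}{73} e_{24}


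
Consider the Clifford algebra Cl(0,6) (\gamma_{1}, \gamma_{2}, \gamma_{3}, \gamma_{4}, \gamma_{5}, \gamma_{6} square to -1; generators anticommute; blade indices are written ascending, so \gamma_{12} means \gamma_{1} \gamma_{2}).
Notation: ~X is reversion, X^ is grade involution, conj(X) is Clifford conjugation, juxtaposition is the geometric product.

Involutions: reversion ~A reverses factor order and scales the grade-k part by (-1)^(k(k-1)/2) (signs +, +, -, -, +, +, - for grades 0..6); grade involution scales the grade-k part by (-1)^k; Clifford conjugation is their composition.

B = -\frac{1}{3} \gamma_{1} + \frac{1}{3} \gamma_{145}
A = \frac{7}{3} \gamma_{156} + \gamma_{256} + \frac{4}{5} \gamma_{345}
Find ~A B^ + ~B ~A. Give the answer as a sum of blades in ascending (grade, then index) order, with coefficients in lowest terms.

first term: \frac{4}{15} \gamma_{13} - \frac{7}{9} \gamma_{46} + \frac{7}{9} \gamma_{56} - \frac{1}{3} \gamma_{1246} + \frac{1}{3} \gamma_{1256} + \frac{4}{15} \gamma_{1345}
second term: -\frac{4}{15} \gamma_{13} + \frac{7}{9} \gamma_{46} - \frac{7}{9} \gamma_{56} - \frac{1}{3} \gamma_{1246} + \frac{1}{3} \gamma_{1256} + \frac{4}{15} \gamma_{1345}
Answer: -\frac{2}{3} \gamma_{1246} + \frac{2}{3} \gamma_{1256} + \frac{8}{15} \gamma_{1345}


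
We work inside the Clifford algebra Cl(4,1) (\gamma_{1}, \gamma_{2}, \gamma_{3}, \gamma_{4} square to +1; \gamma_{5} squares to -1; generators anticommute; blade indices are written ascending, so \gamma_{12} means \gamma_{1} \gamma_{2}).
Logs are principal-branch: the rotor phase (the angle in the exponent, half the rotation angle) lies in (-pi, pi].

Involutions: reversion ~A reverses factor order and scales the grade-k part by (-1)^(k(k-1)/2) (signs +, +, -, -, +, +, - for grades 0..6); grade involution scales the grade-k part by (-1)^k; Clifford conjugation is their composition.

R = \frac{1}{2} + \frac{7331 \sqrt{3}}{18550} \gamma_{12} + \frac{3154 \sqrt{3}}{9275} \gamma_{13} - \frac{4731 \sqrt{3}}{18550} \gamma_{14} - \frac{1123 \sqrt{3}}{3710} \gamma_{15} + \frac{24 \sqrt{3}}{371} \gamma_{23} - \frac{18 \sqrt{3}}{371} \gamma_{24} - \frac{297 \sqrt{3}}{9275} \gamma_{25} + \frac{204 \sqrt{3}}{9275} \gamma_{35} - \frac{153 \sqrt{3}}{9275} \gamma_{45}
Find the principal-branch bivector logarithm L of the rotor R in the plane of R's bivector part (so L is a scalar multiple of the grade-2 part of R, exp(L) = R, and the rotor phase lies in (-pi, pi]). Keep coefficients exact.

The scalar part of R is \frac{1}{2}, which fixes the principal-branch rotor phase; the unit plane is then the bivector part divided by the sine of that phase, and L is that plane scaled by the phase.
Concretely: cos(phase) = \frac{1}{2} gives phase = ±\frac{\pi}{3}, and since phase/sin(phase) is even the sign is immaterial: L = (phase/sin(phase)) * <R>_2 = (\frac{2 \sqrt{3} \pi}{9}) * <R>_2.
Answer: \frac{7331 \pi}{27825} \gamma_{12} + \frac{6308 \pi}{27825} \gamma_{13} - \frac{1577 \pi}{9275} \gamma_{14} - \frac{1123 \pi}{5565} \gamma_{15} + \frac{16 \pi}{371} \gamma_{23} - \frac{12 \pi}{371} \gamma_{24} - \frac{198 \pi}{9275} \gamma_{25} + \frac{136 \pi}{9275} \gamma_{35} - \frac{102 \pi}{9275} \gamma_{45}


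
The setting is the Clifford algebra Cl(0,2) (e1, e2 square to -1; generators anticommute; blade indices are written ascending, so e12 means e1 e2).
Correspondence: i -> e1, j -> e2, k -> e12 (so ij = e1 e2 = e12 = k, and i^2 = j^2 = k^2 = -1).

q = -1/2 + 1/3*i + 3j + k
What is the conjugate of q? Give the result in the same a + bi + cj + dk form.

In blades: q = -1/2 + 1/3*e1 + 3*e2 + e12.
Conjugation here is Clifford conjugation: the scalar is fixed and the grade-1 and grade-2 blades all flip sign, giving -1/2 - 1/3*e1 - 3*e2 - e12; translating back:
Answer: -1/2 - 1/3*i - 3j - k


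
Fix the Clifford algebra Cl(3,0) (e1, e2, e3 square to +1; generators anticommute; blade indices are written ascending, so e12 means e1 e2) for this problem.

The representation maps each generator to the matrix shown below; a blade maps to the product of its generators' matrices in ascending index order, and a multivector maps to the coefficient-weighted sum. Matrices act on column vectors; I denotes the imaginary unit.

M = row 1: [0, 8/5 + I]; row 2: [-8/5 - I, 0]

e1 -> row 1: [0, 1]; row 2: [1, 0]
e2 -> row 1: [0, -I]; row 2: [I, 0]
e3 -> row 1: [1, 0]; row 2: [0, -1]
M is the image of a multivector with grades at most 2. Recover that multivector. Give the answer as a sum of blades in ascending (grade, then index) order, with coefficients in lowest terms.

Method: 1, rho(e1), rho(e2), rho(e3) form a trace-orthogonal basis of the 2x2 complex matrices (tr(X Y) = 2 if X = Y, else 0), so M = m0*1 + m1*rho(e1) + m2*rho(e2) + m3*rho(e3) with m0 = tr(M)/2 = 0, m1 = tr(M rho(e1))/2 = 0, m2 = tr(M rho(e2))/2 = -1 + 8*I/5, m3 = tr(M rho(e3))/2 = 0.
Multiplying table entries, the bivector images are rho(e12) = I*rho(e3), rho(e13) = -I*rho(e2), rho(e23) = I*rho(e1); with real blade coefficients the real parts of m0..m3 are the coefficients of 1, e1, e2, e3 and the imaginary parts give the bivectors (e23: Im m1, e13: -Im m2, e12: Im m3).
Answer: -e2 - 8/5*e13


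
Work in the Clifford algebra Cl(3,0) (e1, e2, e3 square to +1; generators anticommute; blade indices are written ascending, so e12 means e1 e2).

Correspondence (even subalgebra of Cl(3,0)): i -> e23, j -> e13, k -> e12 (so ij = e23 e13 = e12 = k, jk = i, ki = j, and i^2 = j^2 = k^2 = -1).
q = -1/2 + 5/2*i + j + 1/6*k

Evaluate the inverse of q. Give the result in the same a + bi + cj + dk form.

In blades: q = -1/2 + 1/6*e12 + e13 + 5/2*e23.
With qbar = -1/2 - 1/6*e12 - e13 - 5/2*e23 (scalar fixed, mapped units negated), q qbar = 271/36 (the sum of squared coefficients), so q^-1 = qbar / (271/36) = -18/271 - 6/271*e12 - 36/271*e13 - 90/271*e23; translating back:
Answer: -18/271 - 90/271*i - 36/271*j - 6/271*k


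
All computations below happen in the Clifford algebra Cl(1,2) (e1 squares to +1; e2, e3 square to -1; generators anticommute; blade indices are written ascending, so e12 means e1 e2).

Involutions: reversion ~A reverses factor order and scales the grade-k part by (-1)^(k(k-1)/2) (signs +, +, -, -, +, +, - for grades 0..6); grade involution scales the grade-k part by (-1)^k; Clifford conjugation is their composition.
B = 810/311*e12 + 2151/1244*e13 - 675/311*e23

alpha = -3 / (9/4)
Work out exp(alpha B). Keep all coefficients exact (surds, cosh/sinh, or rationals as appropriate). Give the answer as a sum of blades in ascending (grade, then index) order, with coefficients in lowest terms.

B^2 term by term: the squares give (810/311)^2*(e12)^2 + (2151/1244)^2*(e13)^2 + (-675/311)^2*(e23)^2 = 656100/96721*(+1) + 4626801/1547536*(+1) + 455625/96721*(-1) = 81/16 (each basis 2-blade squares to minus the product of its generators' squares); cross terms between blades sharing an index anticommute and cancel. So B^2 = 81/16.
B^2 = 81/16 — hyperbolic case — the even/odd split gives cosh and sinh: l = 9/4, alpha*l = -3, so exp(alpha B) = cosh(-3) + (sinh(-3)/(9/4))*B = cosh(3) + (-4*sinh(3)/9)*B.
Answer: cosh(3) - 360*sinh(3)/311*e12 - 239*sinh(3)/311*e13 + 300*sinh(3)/311*e23


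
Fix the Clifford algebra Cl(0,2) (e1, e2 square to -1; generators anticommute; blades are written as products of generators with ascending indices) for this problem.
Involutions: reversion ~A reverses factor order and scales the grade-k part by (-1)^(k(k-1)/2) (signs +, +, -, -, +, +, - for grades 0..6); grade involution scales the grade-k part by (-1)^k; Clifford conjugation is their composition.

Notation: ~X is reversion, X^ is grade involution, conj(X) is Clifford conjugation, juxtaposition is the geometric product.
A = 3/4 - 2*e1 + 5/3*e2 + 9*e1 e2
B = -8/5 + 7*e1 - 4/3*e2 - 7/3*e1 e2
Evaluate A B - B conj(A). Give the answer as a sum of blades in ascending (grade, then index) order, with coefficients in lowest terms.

first term: 1621/45 + 2981/180*e1 + 164/3*e2 - 503/20*e1 e2
second term: -1729/45 + 1829/180*e1 + 60*e2 + 73/20*e1 e2
Answer: 670/9 + 32/5*e1 - 16/3*e2 - 144/5*e1 e2


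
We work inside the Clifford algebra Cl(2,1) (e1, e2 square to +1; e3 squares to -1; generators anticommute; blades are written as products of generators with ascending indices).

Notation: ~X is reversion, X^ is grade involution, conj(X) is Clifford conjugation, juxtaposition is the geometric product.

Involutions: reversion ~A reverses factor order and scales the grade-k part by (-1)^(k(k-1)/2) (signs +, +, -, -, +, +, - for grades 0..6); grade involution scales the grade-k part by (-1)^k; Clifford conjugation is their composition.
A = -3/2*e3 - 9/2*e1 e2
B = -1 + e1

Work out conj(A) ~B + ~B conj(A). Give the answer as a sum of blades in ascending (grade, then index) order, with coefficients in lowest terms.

first term: -9/2*e2 - 3/2*e3 - 9/2*e1 e2 - 3/2*e1 e3
second term: 9/2*e2 - 3/2*e3 - 9/2*e1 e2 + 3/2*e1 e3
Answer: -3*e3 - 9*e1 e2


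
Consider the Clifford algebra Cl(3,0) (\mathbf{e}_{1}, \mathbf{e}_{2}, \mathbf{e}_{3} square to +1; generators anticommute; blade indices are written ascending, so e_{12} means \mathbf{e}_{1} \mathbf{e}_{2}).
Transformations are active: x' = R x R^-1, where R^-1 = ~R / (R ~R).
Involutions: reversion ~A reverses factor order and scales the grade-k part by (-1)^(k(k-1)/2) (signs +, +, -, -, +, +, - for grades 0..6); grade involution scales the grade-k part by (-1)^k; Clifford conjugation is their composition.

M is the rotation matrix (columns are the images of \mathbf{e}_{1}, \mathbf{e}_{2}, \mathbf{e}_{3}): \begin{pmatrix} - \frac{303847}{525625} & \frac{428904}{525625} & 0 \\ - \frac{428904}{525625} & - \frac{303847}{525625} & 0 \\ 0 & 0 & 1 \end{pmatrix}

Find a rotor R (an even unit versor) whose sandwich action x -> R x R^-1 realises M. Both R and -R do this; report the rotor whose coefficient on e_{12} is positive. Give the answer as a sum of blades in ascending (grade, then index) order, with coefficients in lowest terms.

Method: write R = a + b12*e_{12} + b13*e_{13} + b23*e_{23} with a^2 + b12^2 + b13^2 + b23^2 = 1 (so R^-1 = ~R). Expanding the columns R e_j ~R gives tr M = 4a^2 - 1 and, from the antisymmetric part, M21 - M12 = -4a*b12, M13 - M31 = 4a*b13, M32 - M23 = -4a*b23.
Here tr M = -\frac{82069}{525625}, so a^2 = (1 + tr M)/4 = \frac{110889}{525625} and a = ±\frac{333}{725}. Taking a = \frac{333}{725}: M21 - M12 = -\frac{857808}{525625}, M13 - M31 = 0, M32 - M23 = 0, giving b12 = \frac{644}{725}, b13 = 0, b23 = 0, i.e. R = \frac{333}{725} + \frac{644}{725} e_{12}.
Its e_{12} coefficient is already positive.
Answer: \frac{333}{725} + \frac{644}{725} e_{12}. Note: both R and -R realise this M (trace -\frac{82069}{525625}); the covering map identifies them, and the e_{12}-coefficient sign is the tie-breaker.


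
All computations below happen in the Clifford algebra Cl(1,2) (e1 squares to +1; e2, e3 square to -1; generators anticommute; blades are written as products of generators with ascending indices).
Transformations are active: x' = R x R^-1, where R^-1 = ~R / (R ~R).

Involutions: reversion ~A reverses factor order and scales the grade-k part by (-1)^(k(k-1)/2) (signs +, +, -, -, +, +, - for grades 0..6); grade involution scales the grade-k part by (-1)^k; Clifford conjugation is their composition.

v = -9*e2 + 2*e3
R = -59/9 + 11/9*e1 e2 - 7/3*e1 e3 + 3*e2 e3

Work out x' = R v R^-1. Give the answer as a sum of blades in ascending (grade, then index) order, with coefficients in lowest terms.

~R = -59/9 - 11/9*e1 e2 + 7/3*e1 e3 - 3*e2 e3, and R ~R = 1216/27, so R^-1 = ~R / (1216/27).
R v = 47/3*e1 + 53*e2 - 361/9*e3 - 167/9*e1 e2 e3
Answer: -1069/152*e1 - 685/152*e2 + 203/19*e3


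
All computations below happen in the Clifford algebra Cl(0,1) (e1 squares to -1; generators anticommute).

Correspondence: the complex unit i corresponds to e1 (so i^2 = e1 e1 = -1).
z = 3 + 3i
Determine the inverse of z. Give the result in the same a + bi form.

In blades: z = 3 + 3*e1.
With qbar = 3 - 3*e1 (scalar fixed, mapped units negated), z qbar = 18 (the sum of squared coefficients), so z^-1 = qbar / (18) = 1/6 - 1/6*e1; translating back:
Answer: 1/6 - 1/6*i


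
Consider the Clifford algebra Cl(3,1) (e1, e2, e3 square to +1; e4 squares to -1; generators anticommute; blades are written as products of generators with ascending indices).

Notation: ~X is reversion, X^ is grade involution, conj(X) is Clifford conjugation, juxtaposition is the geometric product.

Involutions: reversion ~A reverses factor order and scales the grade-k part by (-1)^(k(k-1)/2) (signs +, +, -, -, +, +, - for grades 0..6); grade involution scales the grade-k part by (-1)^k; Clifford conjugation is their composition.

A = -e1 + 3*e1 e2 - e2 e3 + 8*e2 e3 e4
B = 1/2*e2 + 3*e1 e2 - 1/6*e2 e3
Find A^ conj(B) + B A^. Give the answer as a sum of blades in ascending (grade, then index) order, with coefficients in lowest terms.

first term: 55/6 - 3/2*e1 - 3*e2 - 1/2*e3 + 4/3*e4 - 1/2*e1 e2 - 5/2*e1 e3 + 4*e3 e4 + 1/6*e1 e2 e3 - 24*e1 e3 e4
second term: -55/6 - 3/2*e1 - 3*e2 - 1/2*e3 - 4/3*e4 - 1/2*e1 e2 - 5/2*e1 e3 - 4*e3 e4 - 1/6*e1 e2 e3 - 24*e1 e3 e4
Answer: -3*e1 - 6*e2 - e3 - e1 e2 - 5*e1 e3 - 48*e1 e3 e4


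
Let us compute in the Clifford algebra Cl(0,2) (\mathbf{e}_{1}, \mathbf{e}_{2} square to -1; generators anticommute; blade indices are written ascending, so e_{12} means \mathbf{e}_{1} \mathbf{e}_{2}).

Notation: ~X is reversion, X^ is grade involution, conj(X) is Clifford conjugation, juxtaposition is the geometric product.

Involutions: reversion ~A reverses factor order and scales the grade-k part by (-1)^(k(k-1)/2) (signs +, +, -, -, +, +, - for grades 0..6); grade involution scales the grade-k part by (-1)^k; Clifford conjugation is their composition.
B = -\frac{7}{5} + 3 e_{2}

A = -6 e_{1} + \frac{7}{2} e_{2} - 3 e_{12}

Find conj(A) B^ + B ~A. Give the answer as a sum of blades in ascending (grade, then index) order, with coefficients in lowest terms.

first term: -\frac{21}{2} + \frac{3}{5} e_{1} + \frac{49}{10} e_{2} - \frac{111}{5} e_{12}
second term: -\frac{21}{2} + \frac{87}{5} e_{1} - \frac{49}{10} e_{2} + \frac{69}{5} e_{12}
Answer: -21 + 18 e_{1} - \frac{42}{5} e_{12}


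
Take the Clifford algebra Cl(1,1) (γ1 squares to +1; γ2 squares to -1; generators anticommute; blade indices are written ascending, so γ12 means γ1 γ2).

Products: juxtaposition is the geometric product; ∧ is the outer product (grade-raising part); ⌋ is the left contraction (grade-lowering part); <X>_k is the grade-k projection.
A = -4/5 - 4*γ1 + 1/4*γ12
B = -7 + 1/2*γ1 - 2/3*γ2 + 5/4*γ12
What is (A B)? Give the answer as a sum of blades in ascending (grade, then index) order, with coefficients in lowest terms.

step 1: 313/80 + 833/30*γ1 - 551/120*γ2 - 1/12*γ12
Answer: 313/80 + 833/30*γ1 - 551/120*γ2 - 1/12*γ12


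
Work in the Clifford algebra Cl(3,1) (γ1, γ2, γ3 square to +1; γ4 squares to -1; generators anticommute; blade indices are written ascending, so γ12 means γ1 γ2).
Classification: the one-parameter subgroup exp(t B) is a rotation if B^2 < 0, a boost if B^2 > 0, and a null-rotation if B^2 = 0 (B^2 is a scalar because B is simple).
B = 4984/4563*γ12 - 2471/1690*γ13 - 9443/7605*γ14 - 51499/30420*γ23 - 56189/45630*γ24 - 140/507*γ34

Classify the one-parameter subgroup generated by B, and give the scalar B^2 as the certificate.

B^2 term by term: the squares give (4984/4563)^2*(γ12)^2 + (-2471/1690)^2*(γ13)^2 + (-9443/7605)^2*(γ14)^2 + (-51499/30420)^2*(γ23)^2 + (-56189/45630)^2*(γ24)^2 + (-140/507)^2*(γ34)^2 = 24840256/20820969*(-1) + 6105841/2856100*(-1) + 89170249/57836025*(+1) + 2652147001/925376400*(-1) + 3157203721/2082096900*(+1) + 19600/257049*(+1) = -49/16 (each basis 2-blade squares to minus the product of its generators' squares); cross terms between blades sharing an index anticommute and cancel; the commuting (index-disjoint) pairs give grade-4 terms 2*c*c'*(blade product), which cancel blade by blade — γ1234: -1395520/2313441 - 138843019/38557350 + 486305057/115672050 = 0 — confirming B is simple. So B^2 = -49/16.
Answer: rotation, certificate B^2 = -49/16. No conjugation can change B^2 = -49/16; the sign gives the class.


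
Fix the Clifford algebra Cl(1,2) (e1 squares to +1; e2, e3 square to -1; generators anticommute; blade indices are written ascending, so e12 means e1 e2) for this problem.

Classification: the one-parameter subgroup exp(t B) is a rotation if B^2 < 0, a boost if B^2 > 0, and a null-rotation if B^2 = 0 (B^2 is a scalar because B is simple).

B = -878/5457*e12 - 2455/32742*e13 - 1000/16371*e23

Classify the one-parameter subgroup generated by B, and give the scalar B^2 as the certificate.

B^2 term by term: the squares give (-878/5457)^2*(e12)^2 + (-2455/32742)^2*(e13)^2 + (-1000/16371)^2*(e23)^2 = 770884/29778849*(+1) + 6027025/1072038564*(+1) + 1000000/268009641*(-1) = 1/36 (each basis 2-blade squares to minus the product of its generators' squares); cross terms between blades sharing an index anticommute and cancel. So B^2 = 1/36.
Answer: boost, certificate B^2 = 1/36. The class reads off the invariant scalar 1/36 directly.


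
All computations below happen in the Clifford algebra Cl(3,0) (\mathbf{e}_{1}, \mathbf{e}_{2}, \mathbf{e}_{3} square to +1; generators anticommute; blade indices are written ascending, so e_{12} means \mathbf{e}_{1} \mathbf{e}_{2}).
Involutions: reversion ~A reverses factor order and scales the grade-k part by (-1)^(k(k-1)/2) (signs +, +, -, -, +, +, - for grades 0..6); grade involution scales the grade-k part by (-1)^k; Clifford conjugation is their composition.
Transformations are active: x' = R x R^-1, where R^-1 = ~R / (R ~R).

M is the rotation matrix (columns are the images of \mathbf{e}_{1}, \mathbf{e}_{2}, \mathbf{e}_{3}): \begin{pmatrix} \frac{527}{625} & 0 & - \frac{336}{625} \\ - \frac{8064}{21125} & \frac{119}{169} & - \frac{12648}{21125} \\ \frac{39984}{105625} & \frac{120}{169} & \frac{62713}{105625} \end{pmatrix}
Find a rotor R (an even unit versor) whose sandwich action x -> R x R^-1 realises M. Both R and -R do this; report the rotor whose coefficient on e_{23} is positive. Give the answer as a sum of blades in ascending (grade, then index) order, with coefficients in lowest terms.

Method: write R = a + b12*e_{12} + b13*e_{13} + b23*e_{23} with a^2 + b12^2 + b13^2 + b23^2 = 1 (so R^-1 = ~R). Expanding the columns R e_j ~R gives tr M = 4a^2 - 1 and, from the antisymmetric part, M21 - M12 = -4a*b12, M13 - M31 = 4a*b13, M32 - M23 = -4a*b23.
Here tr M = \frac{226151}{105625}, so a^2 = (1 + tr M)/4 = \frac{82944}{105625} and a = ±\frac{288}{325}. Taking a = \frac{288}{325}: M21 - M12 = -\frac{8064}{21125}, M13 - M31 = -\frac{96768}{105625}, M32 - M23 = \frac{27648}{21125}, giving b12 = \frac{7}{65}, b13 = -\frac{84}{325}, b23 = -\frac{24}{65}, i.e. R = \frac{288}{325} + \frac{7}{65} e_{12} - \frac{84}{325} e_{13} - \frac{24}{65} e_{23}.
Its e_{23} coefficient is negative, so report the other preimage -R.
Answer: -\frac{288}{325} - \frac{7}{65} e_{12} + \frac{84}{325} e_{13} + \frac{24}{65} e_{23}. Note: both R and -R realise this M (trace \frac{226151}{105625}); the covering map identifies them, and the e_{23}-coefficient sign is the tie-breaker.


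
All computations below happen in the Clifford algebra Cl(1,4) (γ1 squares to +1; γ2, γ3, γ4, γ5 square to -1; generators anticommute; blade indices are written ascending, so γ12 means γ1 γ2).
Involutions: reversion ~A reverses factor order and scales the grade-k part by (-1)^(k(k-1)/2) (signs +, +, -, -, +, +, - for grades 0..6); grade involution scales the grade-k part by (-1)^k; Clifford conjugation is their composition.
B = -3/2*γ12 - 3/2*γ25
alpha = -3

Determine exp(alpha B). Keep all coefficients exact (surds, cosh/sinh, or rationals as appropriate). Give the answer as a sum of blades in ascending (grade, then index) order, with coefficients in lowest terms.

B^2 term by term: the squares give (-3/2)^2*(γ12)^2 + (-3/2)^2*(γ25)^2 = 9/4*(+1) + 9/4*(-1) = 0 (each basis 2-blade squares to minus the product of its generators' squares); cross terms between blades sharing an index anticommute and cancel. So B^2 = 0.
B^2 = 0, so the series closes: exp(alpha B) = 1 + alpha B (parabolic case).
Answer: 1 + 9/2*γ12 + 9/2*γ25


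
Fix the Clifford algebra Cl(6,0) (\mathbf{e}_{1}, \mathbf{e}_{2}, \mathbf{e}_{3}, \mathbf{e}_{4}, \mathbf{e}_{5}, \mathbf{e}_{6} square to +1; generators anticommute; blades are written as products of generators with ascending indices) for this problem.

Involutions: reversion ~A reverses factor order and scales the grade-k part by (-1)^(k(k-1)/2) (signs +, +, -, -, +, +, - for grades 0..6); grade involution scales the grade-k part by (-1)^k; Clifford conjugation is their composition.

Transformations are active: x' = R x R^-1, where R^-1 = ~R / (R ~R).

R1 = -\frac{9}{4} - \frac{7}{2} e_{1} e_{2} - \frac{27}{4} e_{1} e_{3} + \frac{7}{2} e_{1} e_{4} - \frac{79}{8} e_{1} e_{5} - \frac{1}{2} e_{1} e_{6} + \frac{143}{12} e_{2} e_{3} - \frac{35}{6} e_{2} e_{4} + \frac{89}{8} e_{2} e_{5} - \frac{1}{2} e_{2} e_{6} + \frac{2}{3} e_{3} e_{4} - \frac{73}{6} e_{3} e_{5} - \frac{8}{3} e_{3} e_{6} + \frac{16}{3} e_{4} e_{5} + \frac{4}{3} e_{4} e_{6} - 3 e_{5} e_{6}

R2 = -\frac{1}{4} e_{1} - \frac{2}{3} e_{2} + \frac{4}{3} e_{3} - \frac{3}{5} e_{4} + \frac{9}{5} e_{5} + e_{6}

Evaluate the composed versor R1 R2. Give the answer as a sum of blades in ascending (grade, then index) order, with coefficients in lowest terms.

Distribute over the terms of R2 (each basis-blade product reordered to ascending indices, repeated generators contracted through their squares):
R1 (-\frac{1}{4} e_{1}) = \frac{9}{16} e_{1} - \frac{7}{8} e_{2} - \frac{27}{16} e_{3} + \frac{7}{8} e_{4} - \frac{79}{32} e_{5} - \frac{1}{8} e_{6} - \frac{143}{48} e_{1} e_{2} e_{3} + \frac{35}{24} e_{1} e_{2} e_{4} - \frac{89}{32} e_{1} e_{2} e_{5} + \frac{1}{8} e_{1} e_{2} e_{6} - \frac{1}{6} e_{1} e_{3} e_{4} + \frac{73}{24} e_{1} e_{3} e_{5} + \frac{2}{3} e_{1} e_{3} e_{6} - \frac{4}{3} e_{1} e_{4} e_{5} - \frac{1}{3} e_{1} e_{4} e_{6} + \frac{3}{4} e_{1} e_{5} e_{6}
R1 (-\frac{2}{3} e_{2}) = \frac{7}{3} e_{1} + \frac{3}{2} e_{2} + \frac{143}{18} e_{3} - \frac{35}{9} e_{4} + \frac{89}{12} e_{5} - \frac{1}{3} e_{6} - \frac{9}{2} e_{1} e_{2} e_{3} + \frac{7}{3} e_{1} e_{2} e_{4} - \frac{79}{12} e_{1} e_{2} e_{5} - \frac{1}{3} e_{1} e_{2} e_{6} - \frac{4}{9} e_{2} e_{3} e_{4} + \frac{73}{9} e_{2} e_{3} e_{5} + \frac{16}{9} e_{2} e_{3} e_{6} - \frac{32}{9} e_{2} e_{4} e_{5} - \frac{8}{9} e_{2} e_{4} e_{6} + 2 e_{2} e_{5} e_{6}
R1 (\frac{4}{3} e_{3}) = -9 e_{1} + \frac{143}{9} e_{2} - 3 e_{3} - \frac{8}{9} e_{4} + \frac{146}{9} e_{5} + \frac{32}{9} e_{6} - \frac{14}{3} e_{1} e_{2} e_{3} - \frac{14}{3} e_{1} e_{3} e_{4} + \frac{79}{6} e_{1} e_{3} e_{5} + \frac{2}{3} e_{1} e_{3} e_{6} + \frac{70}{9} e_{2} e_{3} e_{4} - \frac{89}{6} e_{2} e_{3} e_{5} + \frac{2}{3} e_{2} e_{3} e_{6} + \frac{64}{9} e_{3} e_{4} e_{5} + \frac{16}{9} e_{3} e_{4} e_{6} - 4 e_{3} e_{5} e_{6}
R1 (-\frac{3}{5} e_{4}) = -\frac{21}{10} e_{1} + \frac{7}{2} e_{2} - \frac{2}{5} e_{3} + \frac{27}{20} e_{4} + \frac{16}{5} e_{5} + \frac{4}{5} e_{6} + \frac{21}{10} e_{1} e_{2} e_{4} + \frac{81}{20} e_{1} e_{3} e_{4} - \frac{237}{40} e_{1} e_{4} e_{5} - \frac{3}{10} e_{1} e_{4} e_{6} - \frac{143}{20} e_{2} e_{3} e_{4} + \frac{267}{40} e_{2} e_{4} e_{5} - \frac{3}{10} e_{2} e_{4} e_{6} - \frac{73}{10} e_{3} e_{4} e_{5} - \frac{8}{5} e_{3} e_{4} e_{6} + \frac{9}{5} e_{4} e_{5} e_{6}
R1 (\frac{9}{5} e_{5}) = -\frac{711}{40} e_{1} + \frac{801}{40} e_{2} - \frac{219}{10} e_{3} + \frac{48}{5} e_{4} - \frac{81}{20} e_{5} + \frac{27}{5} e_{6} - \frac{63}{10} e_{1} e_{2} e_{5} - \frac{243}{20} e_{1} e_{3} e_{5} + \frac{63}{10} e_{1} e_{4} e_{5} + \frac{9}{10} e_{1} e_{5} e_{6} + \frac{429}{20} e_{2} e_{3} e_{5} - \frac{21}{2} e_{2} e_{4} e_{5} + \frac{9}{10} e_{2} e_{5} e_{6} + \frac{6}{5} e_{3} e_{4} e_{5} + \frac{24}{5} e_{3} e_{5} e_{6} - \frac{12}{5} e_{4} e_{5} e_{6}
R1 (e_{6}) = -\frac{1}{2} e_{1} - \frac{1}{2} e_{2} - \frac{8}{3} e_{3} + \frac{4}{3} e_{4} - 3 e_{5} - \frac{9}{4} e_{6} - \frac{7}{2} e_{1} e_{2} e_{6} - \frac{27}{4} e_{1} e_{3} e_{6} + \frac{7}{2} e_{1} e_{4} e_{6} - \frac{79}{8} e_{1} e_{5} e_{6} + \frac{143}{12} e_{2} e_{3} e_{6} - \frac{35}{6} e_{2} e_{4} e_{6} + \frac{89}{8} e_{2} e_{5} e_{6} + \frac{2}{3} e_{3} e_{4} e_{6} - \frac{73}{6} e_{3} e_{5} e_{6} + \frac{16}{3} e_{4} e_{5} e_{6}
Summing the partial products and collecting blades:
Answer: -\frac{1271}{48} e_{1} + \frac{7117}{180} e_{2} - \frac{15631}{720} e_{3} + \frac{3017}{360} e_{4} + \frac{24941}{1440} e_{5} + \frac{2537}{360} e_{6} - \frac{583}{48} e_{1} e_{2} e_{3} + \frac{707}{120} e_{1} e_{2} e_{4} - \frac{7519}{480} e_{1} e_{2} e_{5} - \frac{89}{24} e_{1} e_{2} e_{6} - \frac{47}{60} e_{1} e_{3} e_{4} + \frac{487}{120} e_{1} e_{3} e_{5} - \frac{65}{12} e_{1} e_{3} e_{6} - \frac{23}{24} e_{1} e_{4} e_{5} + \frac{43}{15} e_{1} e_{4} e_{6} - \frac{329}{40} e_{1} e_{5} e_{6} + \frac{11}{60} e_{2} e_{3} e_{4} + \frac{2651}{180} e_{2} e_{3} e_{5} + \frac{517}{36} e_{2} e_{3} e_{6} - \frac{2657}{360} e_{2} e_{4} e_{5} - \frac{316}{45} e_{2} e_{4} e_{6} + \frac{561}{40} e_{2} e_{5} e_{6} + \frac{91}{90} e_{3} e_{4} e_{5} + \frac{38}{45} e_{3} e_{4} e_{6} - \frac{341}{30} e_{3} e_{5} e_{6} + \frac{71}{15} e_{4} e_{5} e_{6}


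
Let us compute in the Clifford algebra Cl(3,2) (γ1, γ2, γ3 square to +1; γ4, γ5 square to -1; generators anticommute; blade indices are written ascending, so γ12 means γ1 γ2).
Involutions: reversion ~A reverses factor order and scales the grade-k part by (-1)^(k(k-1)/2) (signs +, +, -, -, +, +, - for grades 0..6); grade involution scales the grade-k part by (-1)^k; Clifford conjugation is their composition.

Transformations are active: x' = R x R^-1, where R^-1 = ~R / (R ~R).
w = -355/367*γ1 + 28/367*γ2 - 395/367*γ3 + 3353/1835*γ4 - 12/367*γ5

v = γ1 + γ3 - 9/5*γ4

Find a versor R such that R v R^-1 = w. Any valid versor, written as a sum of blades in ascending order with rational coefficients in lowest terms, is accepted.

The midline construction: v and w both square to -31/25, so reflecting in their sum 12/367*γ1 + 28/367*γ2 - 28/367*γ3 + 10/367*γ4 - 12/367*γ5 exchanges them.
Answer: 12/367*γ1 + 28/367*γ2 - 28/367*γ3 + 10/367*γ4 - 12/367*γ5


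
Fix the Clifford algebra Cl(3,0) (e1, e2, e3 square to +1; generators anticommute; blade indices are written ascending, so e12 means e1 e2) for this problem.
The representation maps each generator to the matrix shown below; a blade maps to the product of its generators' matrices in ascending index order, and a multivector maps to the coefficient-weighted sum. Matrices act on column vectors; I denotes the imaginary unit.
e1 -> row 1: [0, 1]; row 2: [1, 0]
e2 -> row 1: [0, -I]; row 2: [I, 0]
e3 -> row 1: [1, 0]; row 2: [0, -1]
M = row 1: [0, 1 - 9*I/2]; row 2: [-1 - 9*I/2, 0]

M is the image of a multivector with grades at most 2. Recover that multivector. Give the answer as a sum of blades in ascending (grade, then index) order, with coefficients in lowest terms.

Method: 1, rho(e1), rho(e2), rho(e3) form a trace-orthogonal basis of the 2x2 complex matrices (tr(X Y) = 2 if X = Y, else 0), so M = m0*1 + m1*rho(e1) + m2*rho(e2) + m3*rho(e3) with m0 = tr(M)/2 = 0, m1 = tr(M rho(e1))/2 = -9*I/2, m2 = tr(M rho(e2))/2 = I, m3 = tr(M rho(e3))/2 = 0.
Multiplying table entries, the bivector images are rho(e12) = I*rho(e3), rho(e13) = -I*rho(e2), rho(e23) = I*rho(e1); with real blade coefficients the real parts of m0..m3 are the coefficients of 1, e1, e2, e3 and the imaginary parts give the bivectors (e23: Im m1, e13: -Im m2, e12: Im m3).
Answer: -e13 - 9/2*e23


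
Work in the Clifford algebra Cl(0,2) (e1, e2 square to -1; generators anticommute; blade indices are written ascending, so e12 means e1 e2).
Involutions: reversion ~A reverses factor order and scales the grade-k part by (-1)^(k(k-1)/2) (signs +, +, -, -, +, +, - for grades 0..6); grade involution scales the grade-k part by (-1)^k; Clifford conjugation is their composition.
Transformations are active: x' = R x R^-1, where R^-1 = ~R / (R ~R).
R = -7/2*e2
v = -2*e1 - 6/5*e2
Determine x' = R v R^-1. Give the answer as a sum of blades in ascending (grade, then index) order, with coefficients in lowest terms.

~R = -7/2*e2, and R ~R = -49/4, so R^-1 = ~R / (-49/4).
R v = -21/5 - 7*e12
Answer: 2*e1 - 6/5*e2


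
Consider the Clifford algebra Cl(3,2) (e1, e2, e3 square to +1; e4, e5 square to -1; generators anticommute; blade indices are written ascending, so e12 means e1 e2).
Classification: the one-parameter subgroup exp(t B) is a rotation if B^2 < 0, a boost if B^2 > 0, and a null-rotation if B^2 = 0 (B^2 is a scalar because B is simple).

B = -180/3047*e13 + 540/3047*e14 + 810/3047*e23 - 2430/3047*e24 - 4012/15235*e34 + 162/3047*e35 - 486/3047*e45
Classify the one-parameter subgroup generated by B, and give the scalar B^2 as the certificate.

B^2 term by term: the squares give (-180/3047)^2*(e13)^2 + (540/3047)^2*(e14)^2 + (810/3047)^2*(e23)^2 + (-2430/3047)^2*(e24)^2 + (-4012/15235)^2*(e34)^2 + (162/3047)^2*(e35)^2 + (-486/3047)^2*(e45)^2 = 32400/9284209*(-1) + 291600/9284209*(+1) + 656100/9284209*(-1) + 5904900/9284209*(+1) + 16096144/232105225*(+1) + 26244/9284209*(+1) + 236196/9284209*(-1) = 16/25 (each basis 2-blade squares to minus the product of its generators' squares); cross terms between blades sharing an index anticommute and cancel; the commuting (index-disjoint) pairs give grade-4 terms 2*c*c'*(blade product), which cancel blade by blade — e1234: -874800/9284209 + 874800/9284209 = 0; e1345: 174960/9284209 - 174960/9284209 = 0; e2345: -787320/9284209 + 787320/9284209 = 0 — confirming B is simple. So B^2 = 16/25.
Answer: boost, certificate B^2 = 16/25. No conjugation can change B^2 = 16/25; the sign gives the class.


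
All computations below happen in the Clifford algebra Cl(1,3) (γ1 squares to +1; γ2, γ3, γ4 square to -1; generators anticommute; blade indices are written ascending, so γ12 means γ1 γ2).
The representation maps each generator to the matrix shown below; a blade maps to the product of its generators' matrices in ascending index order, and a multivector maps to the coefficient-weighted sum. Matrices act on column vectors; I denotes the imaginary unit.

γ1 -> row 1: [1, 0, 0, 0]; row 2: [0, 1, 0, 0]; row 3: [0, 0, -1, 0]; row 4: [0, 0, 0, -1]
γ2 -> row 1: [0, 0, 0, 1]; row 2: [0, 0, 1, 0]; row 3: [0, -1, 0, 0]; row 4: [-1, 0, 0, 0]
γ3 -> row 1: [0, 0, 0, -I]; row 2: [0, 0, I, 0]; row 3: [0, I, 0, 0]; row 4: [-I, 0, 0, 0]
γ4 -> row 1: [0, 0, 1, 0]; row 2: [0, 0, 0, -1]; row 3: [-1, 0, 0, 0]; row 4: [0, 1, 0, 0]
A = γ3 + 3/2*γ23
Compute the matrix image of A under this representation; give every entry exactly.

Bivector images (products of the table entries): rho(γ23) = rho(γ2)rho(γ3) = row 1: [-I, 0, 0, 0]; row 2: [0, I, 0, 0]; row 3: [0, 0, -I, 0]; row 4: [0, 0, 0, I].
M = (1)*rho(γ3) + (3/2)*rho(γ23), summed entrywise:
Answer: row 1: [-3*I/2, 0, 0, -I]; row 2: [0, 3*I/2, I, 0]; row 3: [0, I, -3*I/2, 0]; row 4: [-I, 0, 0, 3*I/2]
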